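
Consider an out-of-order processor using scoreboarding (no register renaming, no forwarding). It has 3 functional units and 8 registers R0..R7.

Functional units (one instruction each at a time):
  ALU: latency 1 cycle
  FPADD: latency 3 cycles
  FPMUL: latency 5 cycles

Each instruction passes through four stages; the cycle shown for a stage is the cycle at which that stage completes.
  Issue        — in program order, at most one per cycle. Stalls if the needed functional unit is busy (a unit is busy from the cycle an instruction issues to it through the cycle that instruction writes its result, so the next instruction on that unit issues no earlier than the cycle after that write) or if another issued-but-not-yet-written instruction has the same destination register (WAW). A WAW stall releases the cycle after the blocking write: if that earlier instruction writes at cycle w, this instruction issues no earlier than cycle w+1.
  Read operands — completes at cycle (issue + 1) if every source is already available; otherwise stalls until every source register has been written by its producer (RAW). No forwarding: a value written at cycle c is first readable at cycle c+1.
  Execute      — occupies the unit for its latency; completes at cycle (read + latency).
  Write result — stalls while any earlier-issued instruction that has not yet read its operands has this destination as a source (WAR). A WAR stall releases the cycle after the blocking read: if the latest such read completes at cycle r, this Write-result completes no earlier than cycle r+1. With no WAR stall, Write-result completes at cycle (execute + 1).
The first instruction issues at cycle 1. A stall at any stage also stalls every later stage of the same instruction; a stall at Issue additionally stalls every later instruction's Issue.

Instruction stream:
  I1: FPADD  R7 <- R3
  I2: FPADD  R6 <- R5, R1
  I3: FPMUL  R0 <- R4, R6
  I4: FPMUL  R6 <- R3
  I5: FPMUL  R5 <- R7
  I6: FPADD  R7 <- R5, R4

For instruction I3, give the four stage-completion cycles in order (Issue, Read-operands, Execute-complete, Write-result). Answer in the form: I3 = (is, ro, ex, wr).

[I1] 1/2/5/6
[I2] 7/8/11/12  (struct: FPADD busy until I1 writes@6)
[I3] 8/13/18/19  (RAW R6: wait I2 write@12)
[I4] 20/21/26/27  (struct: FPMUL busy until I3 writes@19)
[I5] 28/29/34/35  (struct: FPMUL busy until I4 writes@27)
[I6] 29/36/39/40  (RAW R5: wait I5 write@35)

I3 = (8, 13, 18, 19)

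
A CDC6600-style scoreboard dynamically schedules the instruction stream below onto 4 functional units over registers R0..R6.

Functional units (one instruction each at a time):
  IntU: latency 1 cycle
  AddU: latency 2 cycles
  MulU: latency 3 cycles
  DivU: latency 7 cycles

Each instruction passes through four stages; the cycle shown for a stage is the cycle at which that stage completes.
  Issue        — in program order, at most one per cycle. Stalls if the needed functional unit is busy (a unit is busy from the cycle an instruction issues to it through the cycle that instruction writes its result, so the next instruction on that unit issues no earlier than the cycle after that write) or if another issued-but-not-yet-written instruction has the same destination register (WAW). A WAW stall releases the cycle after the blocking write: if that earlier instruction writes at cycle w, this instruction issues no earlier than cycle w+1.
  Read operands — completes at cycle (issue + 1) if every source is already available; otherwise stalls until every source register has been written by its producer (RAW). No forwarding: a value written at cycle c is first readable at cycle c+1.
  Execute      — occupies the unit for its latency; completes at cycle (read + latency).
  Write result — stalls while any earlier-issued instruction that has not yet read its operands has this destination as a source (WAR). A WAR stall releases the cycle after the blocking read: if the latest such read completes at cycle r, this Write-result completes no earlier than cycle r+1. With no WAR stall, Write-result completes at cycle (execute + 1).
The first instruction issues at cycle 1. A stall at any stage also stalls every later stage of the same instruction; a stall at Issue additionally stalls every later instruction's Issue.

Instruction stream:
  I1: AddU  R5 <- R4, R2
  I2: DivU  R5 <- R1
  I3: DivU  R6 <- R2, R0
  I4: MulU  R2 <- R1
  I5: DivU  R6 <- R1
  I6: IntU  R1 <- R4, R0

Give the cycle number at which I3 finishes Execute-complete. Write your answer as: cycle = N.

  I1 | 1 | 2 | 4 | 5
  I2 | 6 | 7 | 14 | 15   WAW R5: wait I1 write@5
  I3 | 16 | 17 | 24 | 25   struct: DivU busy until I2 writes@15
  I4 | 17 | 18 | 21 | 22
  I5 | 26 | 27 | 34 | 35   struct: DivU busy until I3 writes@25
  I6 | 27 | 28 | 29 | 30

cycle = 24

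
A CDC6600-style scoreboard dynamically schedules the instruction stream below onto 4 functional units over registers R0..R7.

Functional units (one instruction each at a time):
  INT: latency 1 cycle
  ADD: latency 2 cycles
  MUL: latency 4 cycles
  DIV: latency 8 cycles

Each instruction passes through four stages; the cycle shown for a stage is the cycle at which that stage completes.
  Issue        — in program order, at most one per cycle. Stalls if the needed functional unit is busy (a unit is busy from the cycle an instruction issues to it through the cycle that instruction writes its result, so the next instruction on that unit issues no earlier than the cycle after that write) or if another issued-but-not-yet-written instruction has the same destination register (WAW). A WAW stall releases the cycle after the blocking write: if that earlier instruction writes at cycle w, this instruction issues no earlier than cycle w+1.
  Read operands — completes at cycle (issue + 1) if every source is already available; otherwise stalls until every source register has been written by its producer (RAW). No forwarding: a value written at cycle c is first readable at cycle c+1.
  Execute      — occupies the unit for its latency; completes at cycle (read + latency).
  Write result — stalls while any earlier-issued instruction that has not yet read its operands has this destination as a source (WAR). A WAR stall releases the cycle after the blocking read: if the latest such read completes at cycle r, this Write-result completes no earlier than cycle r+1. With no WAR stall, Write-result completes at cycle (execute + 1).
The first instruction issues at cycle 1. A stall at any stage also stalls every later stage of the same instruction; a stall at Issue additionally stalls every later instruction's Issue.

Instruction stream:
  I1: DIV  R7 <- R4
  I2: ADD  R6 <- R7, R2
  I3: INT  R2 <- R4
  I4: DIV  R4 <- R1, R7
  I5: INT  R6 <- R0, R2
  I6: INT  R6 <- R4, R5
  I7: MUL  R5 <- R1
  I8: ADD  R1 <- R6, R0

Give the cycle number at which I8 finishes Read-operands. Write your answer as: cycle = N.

[1] I1 dispatched to DIV
[2] I1 operands ready · I2 dispatched to ADD
[3] I3 dispatched to INT
[4] I3 operands ready
[5] I3 complete
[10] I1 complete
[11] R7←I1
[12] I2 operands ready · I4 dispatched to DIV
[13] R2←I3 · I4 operands ready
[14] I2 complete
[15] R6←I2
[16] I5 dispatched to INT
[17] I5 operands ready
[18] I5 complete
[19] R6←I5
[20] I6 dispatched to INT
[21] I4 complete · I7 dispatched to MUL
[22] R4←I4 · I7 operands ready · I8 dispatched to ADD
[23] I6 operands ready
[24] I6 complete
[25] R6←I6
[26] I7 complete · I8 operands ready
[27] R5←I7
[28] I8 complete
[29] R1←I8

cycle = 26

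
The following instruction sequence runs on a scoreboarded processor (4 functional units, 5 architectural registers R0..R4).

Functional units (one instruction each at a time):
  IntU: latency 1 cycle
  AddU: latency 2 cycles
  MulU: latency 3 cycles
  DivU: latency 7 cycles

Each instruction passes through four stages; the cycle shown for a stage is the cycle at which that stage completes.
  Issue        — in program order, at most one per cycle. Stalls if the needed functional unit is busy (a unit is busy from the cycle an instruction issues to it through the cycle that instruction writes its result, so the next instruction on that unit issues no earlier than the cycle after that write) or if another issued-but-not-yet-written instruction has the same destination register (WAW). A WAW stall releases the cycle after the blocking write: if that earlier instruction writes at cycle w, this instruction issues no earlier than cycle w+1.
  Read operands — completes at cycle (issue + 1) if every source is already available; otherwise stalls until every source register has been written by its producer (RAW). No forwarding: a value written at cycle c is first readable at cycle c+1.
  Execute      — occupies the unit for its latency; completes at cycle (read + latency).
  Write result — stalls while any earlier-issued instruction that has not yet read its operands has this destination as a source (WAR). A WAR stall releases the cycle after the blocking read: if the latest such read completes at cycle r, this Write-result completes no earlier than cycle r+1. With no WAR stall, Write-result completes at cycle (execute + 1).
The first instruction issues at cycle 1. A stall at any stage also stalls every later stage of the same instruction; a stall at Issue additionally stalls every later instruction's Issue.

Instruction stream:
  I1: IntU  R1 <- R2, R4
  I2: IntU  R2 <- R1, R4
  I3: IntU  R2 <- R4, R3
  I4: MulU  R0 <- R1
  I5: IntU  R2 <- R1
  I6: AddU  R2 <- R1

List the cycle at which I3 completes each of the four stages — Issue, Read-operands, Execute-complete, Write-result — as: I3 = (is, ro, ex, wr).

I3 = (9, 10, 11, 12)

I1: IS=1 RO=2 EX=3 WR=4
I2: IS=5 RO=6 EX=7 WR=8  [struct: IntU busy until I1 writes@4]
I3: IS=9 RO=10 EX=11 WR=12  [struct: IntU busy until I2 writes@8]
I4: IS=10 RO=11 EX=14 WR=15
I5: IS=13 RO=14 EX=15 WR=16  [struct: IntU busy until I3 writes@12]
I6: IS=17 RO=18 EX=20 WR=21  [WAW R2: wait I5 write@16]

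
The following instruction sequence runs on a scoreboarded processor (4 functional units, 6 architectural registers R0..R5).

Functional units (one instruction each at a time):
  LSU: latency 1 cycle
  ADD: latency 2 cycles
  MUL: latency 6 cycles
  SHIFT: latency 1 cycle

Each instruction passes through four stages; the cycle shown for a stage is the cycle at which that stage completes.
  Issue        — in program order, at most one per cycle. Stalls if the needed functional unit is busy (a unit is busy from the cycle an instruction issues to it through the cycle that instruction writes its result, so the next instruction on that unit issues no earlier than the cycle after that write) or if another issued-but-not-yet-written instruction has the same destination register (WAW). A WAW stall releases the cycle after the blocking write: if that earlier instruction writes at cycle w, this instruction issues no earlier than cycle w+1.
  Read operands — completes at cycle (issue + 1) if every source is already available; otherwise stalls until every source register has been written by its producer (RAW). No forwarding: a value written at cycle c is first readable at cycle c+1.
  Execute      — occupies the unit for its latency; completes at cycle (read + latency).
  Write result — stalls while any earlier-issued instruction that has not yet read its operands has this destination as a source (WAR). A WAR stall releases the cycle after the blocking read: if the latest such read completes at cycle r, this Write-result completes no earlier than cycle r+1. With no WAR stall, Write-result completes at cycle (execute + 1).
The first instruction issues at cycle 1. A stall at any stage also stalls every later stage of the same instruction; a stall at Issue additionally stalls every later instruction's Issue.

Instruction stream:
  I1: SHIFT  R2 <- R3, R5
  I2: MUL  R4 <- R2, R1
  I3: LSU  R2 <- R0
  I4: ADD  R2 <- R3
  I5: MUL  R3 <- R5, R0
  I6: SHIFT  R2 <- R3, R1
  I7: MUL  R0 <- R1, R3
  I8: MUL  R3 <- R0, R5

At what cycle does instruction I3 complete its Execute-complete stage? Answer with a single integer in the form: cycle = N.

cycle = 7

I1: IS=1 RO=2 EX=3 WR=4
I2: IS=2 RO=5 EX=11 WR=12  [RAW R2: wait I1 write@4]
I3: IS=5 RO=6 EX=7 WR=8  [WAW R2: wait I1 write@4]
I4: IS=9 RO=10 EX=12 WR=13  [WAW R2: wait I3 write@8]
I5: IS=13 RO=14 EX=20 WR=21  [struct: MUL busy until I2 writes@12]
I6: IS=14 RO=22 EX=23 WR=24  [RAW R3: wait I5 write@21]
I7: IS=22 RO=23 EX=29 WR=30  [struct: MUL busy until I5 writes@21]
I8: IS=31 RO=32 EX=38 WR=39  [struct: MUL busy until I7 writes@30]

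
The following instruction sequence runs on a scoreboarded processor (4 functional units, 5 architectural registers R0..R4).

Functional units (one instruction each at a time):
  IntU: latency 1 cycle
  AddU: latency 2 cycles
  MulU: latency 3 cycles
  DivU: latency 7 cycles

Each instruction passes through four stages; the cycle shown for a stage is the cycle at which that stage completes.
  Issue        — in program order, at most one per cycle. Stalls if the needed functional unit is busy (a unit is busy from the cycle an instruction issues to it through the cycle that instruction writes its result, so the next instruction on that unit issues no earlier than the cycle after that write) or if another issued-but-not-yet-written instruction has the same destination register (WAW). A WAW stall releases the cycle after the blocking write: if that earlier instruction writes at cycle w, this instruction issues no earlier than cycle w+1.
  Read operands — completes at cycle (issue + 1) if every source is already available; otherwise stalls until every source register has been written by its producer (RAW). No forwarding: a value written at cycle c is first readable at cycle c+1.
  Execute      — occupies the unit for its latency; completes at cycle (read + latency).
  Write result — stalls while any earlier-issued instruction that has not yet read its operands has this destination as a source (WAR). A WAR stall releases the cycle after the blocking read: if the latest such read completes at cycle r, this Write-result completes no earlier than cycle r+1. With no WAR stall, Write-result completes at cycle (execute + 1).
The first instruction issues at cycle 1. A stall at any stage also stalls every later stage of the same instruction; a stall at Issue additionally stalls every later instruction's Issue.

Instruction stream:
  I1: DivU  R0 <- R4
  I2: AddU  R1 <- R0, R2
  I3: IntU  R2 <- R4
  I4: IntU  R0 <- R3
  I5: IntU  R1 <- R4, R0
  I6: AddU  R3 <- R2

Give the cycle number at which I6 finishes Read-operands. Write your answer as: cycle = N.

c1: I1 issues→DivU
c2: I1 reads, I2 issues→AddU
c3: I3 issues→IntU
c4: I3 reads
c5: I3 exec-done
c9: I1 exec-done
c10: I1 writes R0
c11: I2 reads
c12: I3 writes R2
c13: I2 exec-done, I4 issues→IntU
c14: I2 writes R1, I4 reads
c15: I4 exec-done
c16: I4 writes R0
c17: I5 issues→IntU
c18: I5 reads, I6 issues→AddU
c19: I5 exec-done, I6 reads
c20: I5 writes R1
c21: I6 exec-done
c22: I6 writes R3

cycle = 19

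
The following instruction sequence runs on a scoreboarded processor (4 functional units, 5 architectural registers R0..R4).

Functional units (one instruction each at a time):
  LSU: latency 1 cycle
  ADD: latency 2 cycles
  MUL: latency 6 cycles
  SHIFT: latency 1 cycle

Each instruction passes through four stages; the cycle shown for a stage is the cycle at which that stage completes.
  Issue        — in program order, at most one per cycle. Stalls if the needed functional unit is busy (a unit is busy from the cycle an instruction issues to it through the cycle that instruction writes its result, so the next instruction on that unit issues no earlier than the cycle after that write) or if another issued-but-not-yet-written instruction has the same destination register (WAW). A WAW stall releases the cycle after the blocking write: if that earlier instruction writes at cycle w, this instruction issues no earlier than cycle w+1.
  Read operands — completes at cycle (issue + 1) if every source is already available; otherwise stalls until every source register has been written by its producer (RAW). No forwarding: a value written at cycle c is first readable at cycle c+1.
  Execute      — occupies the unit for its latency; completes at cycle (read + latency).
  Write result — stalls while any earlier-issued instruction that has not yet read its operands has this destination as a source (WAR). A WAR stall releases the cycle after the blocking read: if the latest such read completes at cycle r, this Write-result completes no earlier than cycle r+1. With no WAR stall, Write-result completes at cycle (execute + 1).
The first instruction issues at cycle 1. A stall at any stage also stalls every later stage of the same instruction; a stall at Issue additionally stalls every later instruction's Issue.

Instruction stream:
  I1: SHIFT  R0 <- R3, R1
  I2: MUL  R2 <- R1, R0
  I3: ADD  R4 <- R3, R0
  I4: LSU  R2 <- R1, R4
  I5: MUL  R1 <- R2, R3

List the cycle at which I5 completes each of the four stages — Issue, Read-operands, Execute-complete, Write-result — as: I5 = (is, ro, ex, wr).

I5 = (14, 17, 23, 24)

I1: IS=1 RO=2 EX=3 WR=4
I2: IS=2 RO=5 EX=11 WR=12  [RAW R0: wait I1 write@4]
I3: IS=3 RO=5 EX=7 WR=8  [RAW R0: wait I1 write@4]
I4: IS=13 RO=14 EX=15 WR=16  [WAW R2: wait I2 write@12]
I5: IS=14 RO=17 EX=23 WR=24  [RAW R2: wait I4 write@16]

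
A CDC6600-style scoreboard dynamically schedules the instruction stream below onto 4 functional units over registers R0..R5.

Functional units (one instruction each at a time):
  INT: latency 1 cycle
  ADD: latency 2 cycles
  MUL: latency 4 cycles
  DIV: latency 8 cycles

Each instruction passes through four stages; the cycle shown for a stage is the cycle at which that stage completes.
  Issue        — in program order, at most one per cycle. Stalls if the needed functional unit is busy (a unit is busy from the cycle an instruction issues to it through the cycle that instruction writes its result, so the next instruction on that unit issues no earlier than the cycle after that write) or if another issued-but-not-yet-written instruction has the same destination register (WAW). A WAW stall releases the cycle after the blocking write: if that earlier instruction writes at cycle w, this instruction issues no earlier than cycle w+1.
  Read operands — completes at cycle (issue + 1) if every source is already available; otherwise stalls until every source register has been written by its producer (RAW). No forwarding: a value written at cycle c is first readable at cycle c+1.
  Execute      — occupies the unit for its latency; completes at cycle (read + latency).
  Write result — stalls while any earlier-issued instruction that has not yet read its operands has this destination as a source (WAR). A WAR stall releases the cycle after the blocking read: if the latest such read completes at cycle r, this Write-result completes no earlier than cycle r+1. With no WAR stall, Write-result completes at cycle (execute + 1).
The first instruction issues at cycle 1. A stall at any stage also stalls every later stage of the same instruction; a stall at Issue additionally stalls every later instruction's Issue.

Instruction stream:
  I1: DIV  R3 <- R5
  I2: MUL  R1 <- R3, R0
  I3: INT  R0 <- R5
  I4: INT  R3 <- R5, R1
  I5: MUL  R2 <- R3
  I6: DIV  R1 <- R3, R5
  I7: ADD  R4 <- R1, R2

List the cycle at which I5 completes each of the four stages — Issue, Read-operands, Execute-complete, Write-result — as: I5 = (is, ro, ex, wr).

t=1  I1 dispatched to DIV
t=2  I1 operands ready · I2 dispatched to MUL
t=3  I3 dispatched to INT
t=4  I3 operands ready
t=5  I3 complete
t=10  I1 complete
t=11  R3←I1
t=12  I2 operands ready
t=13  R0←I3
t=14  I4 dispatched to INT
t=16  I2 complete
t=17  R1←I2
t=18  I4 operands ready · I5 dispatched to MUL
t=19  I4 complete · I6 dispatched to DIV
t=20  R3←I4 · I7 dispatched to ADD
t=21  I5 operands ready · I6 operands ready
t=25  I5 complete
t=26  R2←I5
t=29  I6 complete
t=30  R1←I6
t=31  I7 operands ready
t=33  I7 complete
t=34  R4←I7

I5 = (18, 21, 25, 26)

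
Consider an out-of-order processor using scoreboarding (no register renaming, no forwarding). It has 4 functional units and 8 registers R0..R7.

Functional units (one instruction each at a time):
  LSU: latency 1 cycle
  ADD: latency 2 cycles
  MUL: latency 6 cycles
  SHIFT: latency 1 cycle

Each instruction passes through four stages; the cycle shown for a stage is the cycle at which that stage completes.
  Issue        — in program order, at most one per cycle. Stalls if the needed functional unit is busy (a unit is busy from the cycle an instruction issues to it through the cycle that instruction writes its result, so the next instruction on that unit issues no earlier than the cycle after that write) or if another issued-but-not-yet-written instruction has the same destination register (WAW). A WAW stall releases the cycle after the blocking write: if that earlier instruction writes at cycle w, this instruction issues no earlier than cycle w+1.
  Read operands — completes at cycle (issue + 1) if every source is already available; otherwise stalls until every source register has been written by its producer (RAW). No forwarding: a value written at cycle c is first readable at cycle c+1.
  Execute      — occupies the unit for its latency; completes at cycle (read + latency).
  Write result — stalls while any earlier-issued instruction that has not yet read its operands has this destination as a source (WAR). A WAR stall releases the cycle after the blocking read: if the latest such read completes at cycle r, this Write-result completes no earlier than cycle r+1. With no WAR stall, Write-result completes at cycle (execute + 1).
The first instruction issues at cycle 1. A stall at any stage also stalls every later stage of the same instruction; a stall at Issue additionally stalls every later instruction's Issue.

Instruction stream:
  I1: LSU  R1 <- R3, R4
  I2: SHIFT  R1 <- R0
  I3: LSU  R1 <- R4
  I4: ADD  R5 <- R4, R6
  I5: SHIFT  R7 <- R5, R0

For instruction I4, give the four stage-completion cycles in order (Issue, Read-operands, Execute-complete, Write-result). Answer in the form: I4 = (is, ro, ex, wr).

I1: IS=1 RO=2 EX=3 WR=4
I2: IS=5 RO=6 EX=7 WR=8  [WAW R1: wait I1 write@4]
I3: IS=9 RO=10 EX=11 WR=12  [WAW R1: wait I2 write@8]
I4: IS=10 RO=11 EX=13 WR=14
I5: IS=11 RO=15 EX=16 WR=17  [RAW R5: wait I4 write@14]

I4 = (10, 11, 13, 14)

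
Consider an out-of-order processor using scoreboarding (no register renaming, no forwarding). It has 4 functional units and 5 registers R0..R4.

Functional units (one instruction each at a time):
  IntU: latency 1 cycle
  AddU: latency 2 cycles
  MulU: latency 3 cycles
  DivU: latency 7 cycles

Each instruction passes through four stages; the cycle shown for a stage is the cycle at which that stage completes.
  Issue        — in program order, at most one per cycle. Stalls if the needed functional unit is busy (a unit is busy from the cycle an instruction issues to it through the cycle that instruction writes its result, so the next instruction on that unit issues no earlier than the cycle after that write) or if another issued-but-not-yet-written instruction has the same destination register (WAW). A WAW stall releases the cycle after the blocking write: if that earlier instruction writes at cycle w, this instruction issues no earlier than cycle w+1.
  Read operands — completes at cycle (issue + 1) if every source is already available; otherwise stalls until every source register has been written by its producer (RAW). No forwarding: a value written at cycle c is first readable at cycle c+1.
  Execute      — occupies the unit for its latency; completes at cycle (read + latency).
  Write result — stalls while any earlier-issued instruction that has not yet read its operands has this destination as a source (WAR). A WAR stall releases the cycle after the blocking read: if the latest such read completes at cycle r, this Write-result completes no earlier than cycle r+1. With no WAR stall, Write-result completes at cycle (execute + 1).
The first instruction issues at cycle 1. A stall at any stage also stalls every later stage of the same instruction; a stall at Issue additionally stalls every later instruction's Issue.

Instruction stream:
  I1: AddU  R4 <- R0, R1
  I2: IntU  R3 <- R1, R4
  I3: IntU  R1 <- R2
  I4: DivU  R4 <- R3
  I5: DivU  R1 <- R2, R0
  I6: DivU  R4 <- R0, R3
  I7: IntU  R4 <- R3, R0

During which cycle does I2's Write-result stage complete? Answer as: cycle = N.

cycle = 8

t=1  I1→AddU
t=2  I1 RO, I2→IntU
t=4  I1 EX
t=5  I1 WR R4
t=6  I2 RO
t=7  I2 EX
t=8  I2 WR R3
t=9  I3→IntU
t=10  I3 RO, I4→DivU
t=11  I3 EX, I4 RO
t=12  I3 WR R1
t=18  I4 EX
t=19  I4 WR R4
t=20  I5→DivU
t=21  I5 RO
t=28  I5 EX
t=29  I5 WR R1
t=30  I6→DivU
t=31  I6 RO
t=38  I6 EX
t=39  I6 WR R4
t=40  I7→IntU
t=41  I7 RO
t=42  I7 EX
t=43  I7 WR R4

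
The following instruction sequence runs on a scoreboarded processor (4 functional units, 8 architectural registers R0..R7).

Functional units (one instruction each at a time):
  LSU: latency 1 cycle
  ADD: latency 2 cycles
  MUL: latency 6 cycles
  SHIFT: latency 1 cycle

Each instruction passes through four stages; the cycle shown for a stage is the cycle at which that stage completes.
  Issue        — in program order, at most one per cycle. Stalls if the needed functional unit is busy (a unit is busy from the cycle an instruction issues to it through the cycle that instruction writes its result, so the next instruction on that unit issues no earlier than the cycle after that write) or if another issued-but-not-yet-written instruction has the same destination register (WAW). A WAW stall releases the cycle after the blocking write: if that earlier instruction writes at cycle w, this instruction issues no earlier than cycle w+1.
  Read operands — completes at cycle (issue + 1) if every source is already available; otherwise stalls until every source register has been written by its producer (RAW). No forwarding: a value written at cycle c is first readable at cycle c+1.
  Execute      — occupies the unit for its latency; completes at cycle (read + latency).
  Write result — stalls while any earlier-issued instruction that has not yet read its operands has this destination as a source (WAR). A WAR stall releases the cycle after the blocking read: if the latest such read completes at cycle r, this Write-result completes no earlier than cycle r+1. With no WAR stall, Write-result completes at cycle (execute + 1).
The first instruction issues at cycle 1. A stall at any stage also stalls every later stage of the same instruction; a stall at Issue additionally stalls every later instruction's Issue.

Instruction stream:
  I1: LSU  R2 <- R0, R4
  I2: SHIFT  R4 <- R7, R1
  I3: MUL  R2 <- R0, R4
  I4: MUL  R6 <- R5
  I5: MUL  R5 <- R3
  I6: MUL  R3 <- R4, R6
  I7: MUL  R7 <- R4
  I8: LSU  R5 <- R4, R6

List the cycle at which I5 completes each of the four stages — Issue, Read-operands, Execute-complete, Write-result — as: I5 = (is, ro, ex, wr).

c1: issue I1 (LSU)
c2: I1 read-ops, issue I2 (SHIFT)
c3: I1 finished on LSU, I2 read-ops
c4: I1→R2, I2 finished on SHIFT
c5: I2→R4, issue I3 (MUL)
c6: I3 read-ops
c12: I3 finished on MUL
c13: I3→R2
c14: issue I4 (MUL)
c15: I4 read-ops
c21: I4 finished on MUL
c22: I4→R6
c23: issue I5 (MUL)
c24: I5 read-ops
c30: I5 finished on MUL
c31: I5→R5
c32: issue I6 (MUL)
c33: I6 read-ops
c39: I6 finished on MUL
c40: I6→R3
c41: issue I7 (MUL)
c42: I7 read-ops, issue I8 (LSU)
c43: I8 read-ops
c44: I8 finished on LSU
c45: I8→R5
c48: I7 finished on MUL
c49: I7→R7

I5 = (23, 24, 30, 31)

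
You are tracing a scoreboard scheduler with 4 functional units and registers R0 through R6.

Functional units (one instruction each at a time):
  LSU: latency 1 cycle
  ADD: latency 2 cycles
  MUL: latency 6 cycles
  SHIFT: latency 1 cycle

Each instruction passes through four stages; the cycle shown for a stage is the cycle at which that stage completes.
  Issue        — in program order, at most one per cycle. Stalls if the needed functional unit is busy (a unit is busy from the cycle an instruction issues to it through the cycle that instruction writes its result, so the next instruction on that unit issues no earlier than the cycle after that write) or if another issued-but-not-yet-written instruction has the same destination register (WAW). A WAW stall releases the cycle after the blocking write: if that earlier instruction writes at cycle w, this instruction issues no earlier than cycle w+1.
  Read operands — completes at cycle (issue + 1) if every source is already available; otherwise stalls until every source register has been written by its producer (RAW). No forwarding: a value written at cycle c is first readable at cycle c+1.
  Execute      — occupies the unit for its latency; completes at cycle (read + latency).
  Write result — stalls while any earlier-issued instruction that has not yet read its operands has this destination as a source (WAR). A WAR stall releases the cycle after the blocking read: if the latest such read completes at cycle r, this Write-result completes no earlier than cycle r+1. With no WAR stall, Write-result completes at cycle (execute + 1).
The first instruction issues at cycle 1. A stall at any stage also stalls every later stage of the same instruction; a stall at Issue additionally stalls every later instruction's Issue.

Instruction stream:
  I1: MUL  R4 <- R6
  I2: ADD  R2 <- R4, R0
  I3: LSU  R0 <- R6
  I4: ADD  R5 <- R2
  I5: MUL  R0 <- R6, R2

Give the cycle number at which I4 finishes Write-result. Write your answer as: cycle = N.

I1 -> (1, 2, 8, 9)
I2 -> (2, 10, 12, 13)  // RAW R4: wait I1 write@9
I3 -> (3, 4, 5, 11)  // WAR R0: wait I2 read@10
I4 -> (14, 15, 17, 18)  // struct: ADD busy until I2 writes@13
I5 -> (15, 16, 22, 23)

cycle = 18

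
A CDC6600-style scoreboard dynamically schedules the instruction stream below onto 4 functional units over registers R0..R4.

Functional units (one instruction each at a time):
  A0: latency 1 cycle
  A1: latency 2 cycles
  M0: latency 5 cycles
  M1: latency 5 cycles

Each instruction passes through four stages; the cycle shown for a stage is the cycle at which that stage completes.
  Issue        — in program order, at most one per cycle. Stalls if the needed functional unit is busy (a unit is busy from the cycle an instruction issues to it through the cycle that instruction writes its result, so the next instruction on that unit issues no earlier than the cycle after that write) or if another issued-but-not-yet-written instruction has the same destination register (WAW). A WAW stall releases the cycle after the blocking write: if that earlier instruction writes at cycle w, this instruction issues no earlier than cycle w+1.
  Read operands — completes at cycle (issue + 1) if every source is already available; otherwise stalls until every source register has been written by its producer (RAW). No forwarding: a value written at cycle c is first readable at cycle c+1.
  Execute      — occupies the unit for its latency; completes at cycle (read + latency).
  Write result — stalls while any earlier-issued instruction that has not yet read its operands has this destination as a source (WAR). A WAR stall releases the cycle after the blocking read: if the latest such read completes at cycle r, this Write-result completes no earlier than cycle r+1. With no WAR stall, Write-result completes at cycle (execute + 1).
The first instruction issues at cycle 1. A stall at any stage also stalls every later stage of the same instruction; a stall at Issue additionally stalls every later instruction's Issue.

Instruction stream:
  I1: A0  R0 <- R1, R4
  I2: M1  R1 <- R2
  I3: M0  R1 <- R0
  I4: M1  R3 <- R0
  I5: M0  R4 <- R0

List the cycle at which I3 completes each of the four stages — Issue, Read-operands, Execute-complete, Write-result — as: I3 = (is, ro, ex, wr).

I1: IS=1 RO=2 EX=3 WR=4
I2: IS=2 RO=3 EX=8 WR=9
I3: IS=10 RO=11 EX=16 WR=17  [WAW R1: wait I2 write@9]
I4: IS=11 RO=12 EX=17 WR=18
I5: IS=18 RO=19 EX=24 WR=25  [struct: M0 busy until I3 writes@17]

I3 = (10, 11, 16, 17)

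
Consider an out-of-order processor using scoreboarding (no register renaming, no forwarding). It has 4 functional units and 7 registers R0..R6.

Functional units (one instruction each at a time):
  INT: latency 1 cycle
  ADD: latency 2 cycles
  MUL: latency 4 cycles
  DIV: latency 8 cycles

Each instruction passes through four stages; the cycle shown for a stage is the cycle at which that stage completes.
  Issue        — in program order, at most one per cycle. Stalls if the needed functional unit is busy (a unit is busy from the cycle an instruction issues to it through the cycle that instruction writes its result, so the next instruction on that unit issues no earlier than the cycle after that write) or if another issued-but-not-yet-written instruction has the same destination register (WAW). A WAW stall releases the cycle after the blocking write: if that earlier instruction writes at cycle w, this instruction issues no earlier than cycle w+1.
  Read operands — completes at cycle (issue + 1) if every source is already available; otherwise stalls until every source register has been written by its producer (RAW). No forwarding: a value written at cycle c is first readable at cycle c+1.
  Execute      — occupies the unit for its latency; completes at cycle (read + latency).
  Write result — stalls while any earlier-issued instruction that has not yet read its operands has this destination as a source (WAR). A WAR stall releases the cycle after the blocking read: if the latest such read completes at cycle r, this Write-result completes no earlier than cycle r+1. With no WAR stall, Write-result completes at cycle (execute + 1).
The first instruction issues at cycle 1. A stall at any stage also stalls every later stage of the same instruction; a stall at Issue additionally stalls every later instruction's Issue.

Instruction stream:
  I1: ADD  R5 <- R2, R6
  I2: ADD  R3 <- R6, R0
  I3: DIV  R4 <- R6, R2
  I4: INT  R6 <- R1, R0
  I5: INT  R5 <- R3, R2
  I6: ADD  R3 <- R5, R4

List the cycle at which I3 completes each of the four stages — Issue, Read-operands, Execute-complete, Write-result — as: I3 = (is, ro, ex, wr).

c1: I1 dispatched to ADD
c2: I1 operands ready
c4: I1 complete
c5: R5←I1
c6: I2 dispatched to ADD
c7: I2 operands ready · I3 dispatched to DIV
c8: I3 operands ready · I4 dispatched to INT
c9: I2 complete · I4 operands ready
c10: R3←I2 · I4 complete
c11: R6←I4
c12: I5 dispatched to INT
c13: I5 operands ready · I6 dispatched to ADD
c14: I5 complete
c15: R5←I5
c16: I3 complete
c17: R4←I3
c18: I6 operands ready
c20: I6 complete
c21: R3←I6

I3 = (7, 8, 16, 17)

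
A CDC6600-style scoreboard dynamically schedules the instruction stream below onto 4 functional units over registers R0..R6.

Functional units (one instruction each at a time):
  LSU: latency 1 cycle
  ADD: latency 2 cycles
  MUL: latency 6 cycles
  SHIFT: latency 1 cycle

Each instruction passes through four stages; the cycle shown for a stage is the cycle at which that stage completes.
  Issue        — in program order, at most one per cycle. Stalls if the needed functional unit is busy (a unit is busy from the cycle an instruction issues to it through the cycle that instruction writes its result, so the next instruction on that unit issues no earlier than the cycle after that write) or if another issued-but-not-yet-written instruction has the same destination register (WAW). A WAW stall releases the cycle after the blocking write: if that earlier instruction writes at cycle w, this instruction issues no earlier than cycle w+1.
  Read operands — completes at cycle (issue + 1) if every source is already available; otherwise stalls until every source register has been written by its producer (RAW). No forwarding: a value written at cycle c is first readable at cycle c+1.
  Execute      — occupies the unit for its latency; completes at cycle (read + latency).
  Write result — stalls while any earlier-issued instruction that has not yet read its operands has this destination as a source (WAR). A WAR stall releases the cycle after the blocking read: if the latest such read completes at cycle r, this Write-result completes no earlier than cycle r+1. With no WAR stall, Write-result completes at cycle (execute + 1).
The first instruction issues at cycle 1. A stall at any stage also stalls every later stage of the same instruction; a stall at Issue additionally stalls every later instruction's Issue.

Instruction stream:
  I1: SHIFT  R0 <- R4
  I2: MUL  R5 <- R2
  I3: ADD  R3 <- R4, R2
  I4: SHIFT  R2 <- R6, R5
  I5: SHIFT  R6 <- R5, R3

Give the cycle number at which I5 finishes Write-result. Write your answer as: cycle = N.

cycle = 17

I1 -> (1, 2, 3, 4)
I2 -> (2, 3, 9, 10)
I3 -> (3, 4, 6, 7)
I4 -> (5, 11, 12, 13)  // struct: SHIFT busy until I1 writes@4, RAW R5: wait I2 write@10
I5 -> (14, 15, 16, 17)  // struct: SHIFT busy until I4 writes@13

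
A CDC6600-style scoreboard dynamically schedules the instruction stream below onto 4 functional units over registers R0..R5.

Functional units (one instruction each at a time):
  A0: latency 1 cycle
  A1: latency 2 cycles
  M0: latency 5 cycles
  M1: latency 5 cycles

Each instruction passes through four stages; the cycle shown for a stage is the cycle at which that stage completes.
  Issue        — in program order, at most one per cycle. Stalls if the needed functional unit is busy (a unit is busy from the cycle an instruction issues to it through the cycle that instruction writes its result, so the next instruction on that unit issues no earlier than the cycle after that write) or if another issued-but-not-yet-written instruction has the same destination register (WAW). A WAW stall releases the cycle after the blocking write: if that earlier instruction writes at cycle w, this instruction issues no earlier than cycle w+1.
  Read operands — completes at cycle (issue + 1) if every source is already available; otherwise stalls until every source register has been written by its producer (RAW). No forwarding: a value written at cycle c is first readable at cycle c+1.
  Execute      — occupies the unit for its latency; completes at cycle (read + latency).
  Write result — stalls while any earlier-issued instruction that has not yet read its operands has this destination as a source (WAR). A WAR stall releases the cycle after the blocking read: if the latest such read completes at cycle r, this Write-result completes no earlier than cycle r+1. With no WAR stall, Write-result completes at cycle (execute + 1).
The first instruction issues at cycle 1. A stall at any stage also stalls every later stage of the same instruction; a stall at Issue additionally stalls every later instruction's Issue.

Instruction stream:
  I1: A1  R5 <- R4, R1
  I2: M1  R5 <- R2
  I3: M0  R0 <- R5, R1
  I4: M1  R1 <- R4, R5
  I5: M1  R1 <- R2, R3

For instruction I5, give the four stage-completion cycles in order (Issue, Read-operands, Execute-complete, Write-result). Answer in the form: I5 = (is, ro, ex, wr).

cycle 1: I1 dispatched to A1
cycle 2: I1 operands ready
cycle 4: I1 complete
cycle 5: R5←I1
cycle 6: I2 dispatched to M1
cycle 7: I2 operands ready · I3 dispatched to M0
cycle 12: I2 complete
cycle 13: R5←I2
cycle 14: I3 operands ready · I4 dispatched to M1
cycle 15: I4 operands ready
cycle 19: I3 complete
cycle 20: R0←I3 · I4 complete
cycle 21: R1←I4
cycle 22: I5 dispatched to M1
cycle 23: I5 operands ready
cycle 28: I5 complete
cycle 29: R1←I5

I5 = (22, 23, 28, 29)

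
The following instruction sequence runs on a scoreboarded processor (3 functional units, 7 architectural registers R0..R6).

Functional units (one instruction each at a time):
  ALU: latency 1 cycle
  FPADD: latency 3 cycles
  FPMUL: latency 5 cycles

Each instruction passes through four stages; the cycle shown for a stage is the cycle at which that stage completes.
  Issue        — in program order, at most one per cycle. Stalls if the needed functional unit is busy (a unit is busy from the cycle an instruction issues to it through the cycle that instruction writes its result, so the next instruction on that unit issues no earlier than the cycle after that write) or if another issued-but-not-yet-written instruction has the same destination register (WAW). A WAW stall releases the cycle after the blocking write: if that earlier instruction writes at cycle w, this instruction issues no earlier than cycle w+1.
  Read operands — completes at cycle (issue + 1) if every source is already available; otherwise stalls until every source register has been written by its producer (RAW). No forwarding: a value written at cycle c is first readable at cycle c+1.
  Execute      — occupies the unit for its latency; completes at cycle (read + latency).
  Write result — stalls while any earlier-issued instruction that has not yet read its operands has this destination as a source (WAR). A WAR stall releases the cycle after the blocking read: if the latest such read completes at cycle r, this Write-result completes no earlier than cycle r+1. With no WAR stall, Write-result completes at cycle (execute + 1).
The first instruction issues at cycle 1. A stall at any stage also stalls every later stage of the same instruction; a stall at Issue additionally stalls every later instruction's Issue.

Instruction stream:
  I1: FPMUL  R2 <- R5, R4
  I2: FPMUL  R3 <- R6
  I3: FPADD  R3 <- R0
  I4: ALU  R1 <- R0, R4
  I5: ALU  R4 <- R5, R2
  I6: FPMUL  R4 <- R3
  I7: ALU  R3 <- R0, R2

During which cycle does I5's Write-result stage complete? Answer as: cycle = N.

c1: I1→FPMUL
c2: I1 RO
c7: I1 EX
c8: I1 WR R2
c9: I2→FPMUL
c10: I2 RO
c15: I2 EX
c16: I2 WR R3
c17: I3→FPADD
c18: I3 RO; I4→ALU
c19: I4 RO
c20: I4 EX
c21: I3 EX; I4 WR R1
c22: I3 WR R3; I5→ALU
c23: I5 RO
c24: I5 EX
c25: I5 WR R4
c26: I6→FPMUL
c27: I6 RO; I7→ALU
c28: I7 RO
c29: I7 EX
c30: I7 WR R3
c32: I6 EX
c33: I6 WR R4

cycle = 25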